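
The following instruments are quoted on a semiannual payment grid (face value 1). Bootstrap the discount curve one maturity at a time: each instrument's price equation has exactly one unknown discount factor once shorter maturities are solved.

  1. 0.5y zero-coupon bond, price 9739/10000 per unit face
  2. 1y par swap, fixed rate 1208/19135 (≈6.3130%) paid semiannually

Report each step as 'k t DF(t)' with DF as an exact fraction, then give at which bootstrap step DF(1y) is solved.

step 1 [0.5y] zero: DF = P = 9739/10000 ≈ 0.973900
step 2 [1y] swap r/2=604/19135: DF=(1 − 604/19135·(0.973900))/(1+604/19135) = 2349/2500 ≈ 0.939600

1 1/2 9739/10000
2 1 2349/2500
DF(1y) is solved at step 2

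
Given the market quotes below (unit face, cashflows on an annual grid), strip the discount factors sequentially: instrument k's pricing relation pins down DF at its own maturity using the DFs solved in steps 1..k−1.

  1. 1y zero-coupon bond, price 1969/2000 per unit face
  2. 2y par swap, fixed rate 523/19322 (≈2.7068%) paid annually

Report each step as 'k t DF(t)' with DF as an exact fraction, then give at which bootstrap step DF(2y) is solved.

step 1 [1y] zero: DF = P = 1969/2000 ≈ 0.984500
step 2 [2y] swap r/1=523/19322: DF=(1 − 523/19322·(0.984500))/(1+523/19322) = 9477/10000 ≈ 0.947700

1 1 1969/2000
2 2 9477/10000
DF(2y) is solved at step 2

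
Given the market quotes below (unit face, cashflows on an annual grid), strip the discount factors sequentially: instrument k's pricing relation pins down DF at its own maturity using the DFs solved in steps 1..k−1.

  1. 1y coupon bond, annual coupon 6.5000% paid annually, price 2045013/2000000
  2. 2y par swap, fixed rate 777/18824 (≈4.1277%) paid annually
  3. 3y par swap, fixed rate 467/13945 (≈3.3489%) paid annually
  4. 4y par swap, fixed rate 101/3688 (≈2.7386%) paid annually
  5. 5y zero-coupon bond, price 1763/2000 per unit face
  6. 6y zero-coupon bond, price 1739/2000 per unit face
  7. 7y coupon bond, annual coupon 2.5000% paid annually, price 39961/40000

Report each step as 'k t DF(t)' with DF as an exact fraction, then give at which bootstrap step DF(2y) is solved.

step 1 [1y] bond c/1=13/200: DF=(2045013/2000000 − 13/200·(0))/(1+13/200) = 9601/10000 ≈ 0.960100
step 2 [2y] swap r/1=777/18824: DF=(1 − 777/18824·(0.960100))/(1+777/18824) = 9223/10000 ≈ 0.922300
step 3 [3y] swap r/1=467/13945: DF=(1 − 467/13945·(0.960100+0.922300))/(1+467/13945) = 4533/5000 ≈ 0.906600
step 4 [4y] swap r/1=101/3688: DF=(1 − 101/3688·(0.960100+0.922300+0.906600))/(1+101/3688) = 899/1000 ≈ 0.899000
step 5 [5y] zero: DF = P = 1763/2000 ≈ 0.881500
step 6 [6y] zero: DF = P = 1739/2000 ≈ 0.869500
step 7 [7y] bond c/1=1/40: DF=(39961/40000 − 1/40·(0.960100+0.922300+0.906600+0.899000+0.881500+0.869500))/(1+1/40) = 421/500 ≈ 0.842000

1 1 9601/10000
2 2 9223/10000
3 3 4533/5000
4 4 899/1000
5 5 1763/2000
6 6 1739/2000
7 7 421/500
DF(2y) is solved at step 2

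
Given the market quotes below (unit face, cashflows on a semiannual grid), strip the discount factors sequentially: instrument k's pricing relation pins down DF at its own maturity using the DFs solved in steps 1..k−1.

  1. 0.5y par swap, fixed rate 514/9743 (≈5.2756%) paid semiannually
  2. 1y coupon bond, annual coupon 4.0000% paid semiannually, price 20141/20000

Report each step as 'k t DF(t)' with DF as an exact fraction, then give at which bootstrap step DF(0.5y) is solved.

1 1/2 9743/10000
2 1 4841/5000
DF(0.5y) is solved at step 1

step 1 [0.5y] swap r/2=257/9743: DF=(1 − 257/9743·(0))/(1+257/9743) = 9743/10000 ≈ 0.974300
step 2 [1y] bond c/2=1/50: DF=(20141/20000 − 1/50·(0.974300))/(1+1/50) = 4841/5000 ≈ 0.968200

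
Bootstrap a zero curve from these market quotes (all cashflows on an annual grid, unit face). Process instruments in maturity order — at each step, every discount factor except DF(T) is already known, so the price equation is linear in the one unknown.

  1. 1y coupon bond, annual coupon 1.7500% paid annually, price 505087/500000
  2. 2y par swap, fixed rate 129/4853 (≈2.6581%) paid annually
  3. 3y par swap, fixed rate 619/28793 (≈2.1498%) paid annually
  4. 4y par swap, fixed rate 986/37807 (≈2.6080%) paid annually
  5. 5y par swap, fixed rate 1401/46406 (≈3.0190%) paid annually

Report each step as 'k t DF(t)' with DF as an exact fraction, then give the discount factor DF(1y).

1 1 1241/1250
2 2 2371/2500
3 3 9381/10000
4 4 4507/5000
5 5 8599/10000
DF(1y) = 1241/1250 ≈ 0.992800

step 1 [1y] bond c/1=7/400: DF=(505087/500000 − 7/400·(0))/(1+7/400) = 1241/1250 ≈ 0.992800
step 2 [2y] swap r/1=129/4853: DF=(1 − 129/4853·(0.992800))/(1+129/4853) = 2371/2500 ≈ 0.948400
step 3 [3y] swap r/1=619/28793: DF=(1 − 619/28793·(0.992800+0.948400))/(1+619/28793) = 9381/10000 ≈ 0.938100
step 4 [4y] swap r/1=986/37807: DF=(1 − 986/37807·(0.992800+0.948400+0.938100))/(1+986/37807) = 4507/5000 ≈ 0.901400
step 5 [5y] swap r/1=1401/46406: DF=(1 − 1401/46406·(0.992800+0.948400+0.938100+0.901400))/(1+1401/46406) = 8599/10000 ≈ 0.859900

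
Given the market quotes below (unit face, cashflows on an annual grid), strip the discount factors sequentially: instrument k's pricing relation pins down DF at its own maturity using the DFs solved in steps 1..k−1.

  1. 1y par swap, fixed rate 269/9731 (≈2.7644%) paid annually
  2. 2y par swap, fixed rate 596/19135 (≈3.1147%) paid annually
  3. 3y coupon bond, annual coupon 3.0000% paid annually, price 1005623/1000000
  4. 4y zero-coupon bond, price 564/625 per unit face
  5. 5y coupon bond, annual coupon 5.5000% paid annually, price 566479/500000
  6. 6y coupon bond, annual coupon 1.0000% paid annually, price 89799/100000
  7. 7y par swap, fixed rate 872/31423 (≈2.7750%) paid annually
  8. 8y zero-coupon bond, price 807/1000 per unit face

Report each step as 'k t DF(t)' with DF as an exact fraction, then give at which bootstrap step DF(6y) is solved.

1 1 9731/10000
2 2 2351/2500
3 3 4603/5000
4 4 564/625
5 5 8791/10000
6 6 4217/5000
7 7 516/625
8 8 807/1000
DF(6y) is solved at step 6

step 1 [1y] swap r/1=269/9731: DF=(1 − 269/9731·(0))/(1+269/9731) = 9731/10000 ≈ 0.973100
step 2 [2y] swap r/1=596/19135: DF=(1 − 596/19135·(0.973100))/(1+596/19135) = 2351/2500 ≈ 0.940400
step 3 [3y] bond c/1=3/100: DF=(1005623/1000000 − 3/100·(0.973100+0.940400))/(1+3/100) = 4603/5000 ≈ 0.920600
step 4 [4y] zero: DF = P = 564/625 ≈ 0.902400
step 5 [5y] bond c/1=11/200: DF=(566479/500000 − 11/200·(0.973100+0.940400+0.920600+0.902400))/(1+11/200) = 8791/10000 ≈ 0.879100
step 6 [6y] bond c/1=1/100: DF=(89799/100000 − 1/100·(0.973100+0.940400+0.920600+0.902400+0.879100))/(1+1/100) = 4217/5000 ≈ 0.843400
step 7 [7y] swap r/1=872/31423: DF=(1 − 872/31423·(0.973100+0.940400+0.920600+0.902400+0.879100+0.843400))/(1+872/31423) = 516/625 ≈ 0.825600
step 8 [8y] zero: DF = P = 807/1000 ≈ 0.807000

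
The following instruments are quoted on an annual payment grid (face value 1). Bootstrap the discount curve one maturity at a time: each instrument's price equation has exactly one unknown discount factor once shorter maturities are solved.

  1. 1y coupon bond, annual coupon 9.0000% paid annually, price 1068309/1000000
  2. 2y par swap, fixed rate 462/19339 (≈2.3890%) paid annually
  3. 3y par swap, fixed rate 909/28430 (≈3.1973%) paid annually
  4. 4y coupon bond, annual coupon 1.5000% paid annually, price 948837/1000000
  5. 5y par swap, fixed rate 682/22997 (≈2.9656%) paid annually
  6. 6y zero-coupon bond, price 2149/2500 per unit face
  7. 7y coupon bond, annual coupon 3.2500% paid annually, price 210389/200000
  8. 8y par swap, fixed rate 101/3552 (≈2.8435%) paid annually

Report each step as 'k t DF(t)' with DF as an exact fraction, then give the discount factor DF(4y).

1 1 9801/10000
2 2 4769/5000
3 3 9091/10000
4 4 558/625
5 5 2159/2500
6 6 2149/2500
7 7 847/1000
8 8 399/500
DF(4y) = 558/625 ≈ 0.892800

step 1 [1y] bond c/1=9/100: DF=(1068309/1000000 − 9/100·(0))/(1+9/100) = 9801/10000 ≈ 0.980100
step 2 [2y] swap r/1=462/19339: DF=(1 − 462/19339·(0.980100))/(1+462/19339) = 4769/5000 ≈ 0.953800
step 3 [3y] swap r/1=909/28430: DF=(1 − 909/28430·(0.980100+0.953800))/(1+909/28430) = 9091/10000 ≈ 0.909100
step 4 [4y] bond c/1=3/200: DF=(948837/1000000 − 3/200·(0.980100+0.953800+0.909100))/(1+3/200) = 558/625 ≈ 0.892800
step 5 [5y] swap r/1=682/22997: DF=(1 − 682/22997·(0.980100+0.953800+0.909100+0.892800))/(1+682/22997) = 2159/2500 ≈ 0.863600
step 6 [6y] zero: DF = P = 2149/2500 ≈ 0.859600
step 7 [7y] bond c/1=13/400: DF=(210389/200000 − 13/400·(0.980100+0.953800+0.909100+0.892800+0.863600+0.859600))/(1+13/400) = 847/1000 ≈ 0.847000
step 8 [8y] swap r/1=101/3552: DF=(1 − 101/3552·(0.980100+0.953800+0.909100+0.892800+0.863600+0.859600+0.847000))/(1+101/3552) = 399/500 ≈ 0.798000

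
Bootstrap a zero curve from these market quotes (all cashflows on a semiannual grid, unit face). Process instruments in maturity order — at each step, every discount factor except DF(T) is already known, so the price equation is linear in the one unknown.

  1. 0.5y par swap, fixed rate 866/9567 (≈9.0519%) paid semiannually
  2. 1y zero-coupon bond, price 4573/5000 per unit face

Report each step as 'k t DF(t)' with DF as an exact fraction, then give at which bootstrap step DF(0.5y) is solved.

1 1/2 9567/10000
2 1 4573/5000
DF(0.5y) is solved at step 1

step 1 [0.5y] swap r/2=433/9567: DF=(1 − 433/9567·(0))/(1+433/9567) = 9567/10000 ≈ 0.956700
step 2 [1y] zero: DF = P = 4573/5000 ≈ 0.914600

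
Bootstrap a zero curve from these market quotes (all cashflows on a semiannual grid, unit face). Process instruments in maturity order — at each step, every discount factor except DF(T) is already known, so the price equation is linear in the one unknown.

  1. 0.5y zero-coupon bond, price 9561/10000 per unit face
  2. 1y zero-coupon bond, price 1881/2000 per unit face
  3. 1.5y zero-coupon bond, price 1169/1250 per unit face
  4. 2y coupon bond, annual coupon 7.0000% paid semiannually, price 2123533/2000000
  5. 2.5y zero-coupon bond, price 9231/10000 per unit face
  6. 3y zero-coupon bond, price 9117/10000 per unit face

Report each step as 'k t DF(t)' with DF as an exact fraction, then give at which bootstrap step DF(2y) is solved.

1 1/2 9561/10000
2 1 1881/2000
3 3/2 1169/1250
4 2 9301/10000
5 5/2 9231/10000
6 3 9117/10000
DF(2y) is solved at step 4

step 1 [0.5y] zero: DF = P = 9561/10000 ≈ 0.956100
step 2 [1y] zero: DF = P = 1881/2000 ≈ 0.940500
step 3 [1.5y] zero: DF = P = 1169/1250 ≈ 0.935200
step 4 [2y] bond c/2=7/200: DF=(2123533/2000000 − 7/200·(0.956100+0.940500+0.935200))/(1+7/200) = 9301/10000 ≈ 0.930100
step 5 [2.5y] zero: DF = P = 9231/10000 ≈ 0.923100
step 6 [3y] zero: DF = P = 9117/10000 ≈ 0.911700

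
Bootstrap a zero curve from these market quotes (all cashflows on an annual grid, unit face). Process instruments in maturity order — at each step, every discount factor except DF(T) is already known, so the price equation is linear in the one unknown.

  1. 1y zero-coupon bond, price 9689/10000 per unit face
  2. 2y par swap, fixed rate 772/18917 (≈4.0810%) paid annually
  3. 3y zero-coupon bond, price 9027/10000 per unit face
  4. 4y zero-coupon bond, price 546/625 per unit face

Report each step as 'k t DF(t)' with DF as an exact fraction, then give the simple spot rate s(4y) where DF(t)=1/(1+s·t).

step 1 [1y] zero: DF = P = 9689/10000 ≈ 0.968900
step 2 [2y] swap r/1=772/18917: DF=(1 − 772/18917·(0.968900))/(1+772/18917) = 2307/2500 ≈ 0.922800
step 3 [3y] zero: DF = P = 9027/10000 ≈ 0.902700
step 4 [4y] zero: DF = P = 546/625 ≈ 0.873600

1 1 9689/10000
2 2 2307/2500
3 3 9027/10000
4 4 546/625
s(4y) = (1/(546/625) − 1)/(4) = 79/2184 ≈ 3.6172%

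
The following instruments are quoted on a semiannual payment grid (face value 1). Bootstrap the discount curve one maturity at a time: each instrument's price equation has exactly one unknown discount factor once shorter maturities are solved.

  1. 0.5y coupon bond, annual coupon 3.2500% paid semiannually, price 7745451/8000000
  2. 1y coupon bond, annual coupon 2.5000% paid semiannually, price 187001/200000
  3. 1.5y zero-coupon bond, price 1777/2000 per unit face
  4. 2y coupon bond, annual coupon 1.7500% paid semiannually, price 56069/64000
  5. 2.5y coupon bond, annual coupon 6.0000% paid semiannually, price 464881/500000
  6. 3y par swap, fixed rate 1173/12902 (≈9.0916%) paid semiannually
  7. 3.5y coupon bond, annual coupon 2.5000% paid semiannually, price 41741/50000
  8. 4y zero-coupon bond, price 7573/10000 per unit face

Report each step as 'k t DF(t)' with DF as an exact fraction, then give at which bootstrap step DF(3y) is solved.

step 1 [0.5y] bond c/2=13/800: DF=(7745451/8000000 − 13/800·(0))/(1+13/800) = 9527/10000 ≈ 0.952700
step 2 [1y] bond c/2=1/80: DF=(187001/200000 − 1/80·(0.952700))/(1+1/80) = 9117/10000 ≈ 0.911700
step 3 [1.5y] zero: DF = P = 1777/2000 ≈ 0.888500
step 4 [2y] bond c/2=7/800: DF=(56069/64000 − 7/800·(0.952700+0.911700+0.888500))/(1+7/800) = 4223/5000 ≈ 0.844600
step 5 [2.5y] bond c/2=3/100: DF=(464881/500000 − 3/100·(0.952700+0.911700+0.888500+0.844600))/(1+3/100) = 7979/10000 ≈ 0.797900
step 6 [3y] swap r/2=1173/25804: DF=(1 − 1173/25804·(0.952700+0.911700+0.888500+0.844600+0.797900))/(1+1173/25804) = 3827/5000 ≈ 0.765400
step 7 [3.5y] bond c/2=1/80: DF=(41741/50000 − 1/80·(0.952700+0.911700+0.888500+0.844600+0.797900+0.765400))/(1+1/80) = 951/1250 ≈ 0.760800
step 8 [4y] zero: DF = P = 7573/10000 ≈ 0.757300

1 1/2 9527/10000
2 1 9117/10000
3 3/2 1777/2000
4 2 4223/5000
5 5/2 7979/10000
6 3 3827/5000
7 7/2 951/1250
8 4 7573/10000
DF(3y) is solved at step 6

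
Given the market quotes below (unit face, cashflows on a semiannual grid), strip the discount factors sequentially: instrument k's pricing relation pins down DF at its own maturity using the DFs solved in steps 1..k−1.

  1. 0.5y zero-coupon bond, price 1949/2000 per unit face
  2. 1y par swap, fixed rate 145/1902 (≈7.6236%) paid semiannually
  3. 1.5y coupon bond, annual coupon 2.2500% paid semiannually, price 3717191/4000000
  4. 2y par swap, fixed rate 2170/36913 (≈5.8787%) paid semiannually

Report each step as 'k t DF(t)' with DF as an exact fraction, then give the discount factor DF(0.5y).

step 1 [0.5y] zero: DF = P = 1949/2000 ≈ 0.974500
step 2 [1y] swap r/2=145/3804: DF=(1 − 145/3804·(0.974500))/(1+145/3804) = 371/400 ≈ 0.927500
step 3 [1.5y] bond c/2=9/800: DF=(3717191/4000000 − 9/800·(0.974500+0.927500))/(1+9/800) = 4489/5000 ≈ 0.897800
step 4 [2y] swap r/2=1085/36913: DF=(1 − 1085/36913·(0.974500+0.927500+0.897800))/(1+1085/36913) = 1783/2000 ≈ 0.891500

1 1/2 1949/2000
2 1 371/400
3 3/2 4489/5000
4 2 1783/2000
DF(0.5y) = 1949/2000 ≈ 0.974500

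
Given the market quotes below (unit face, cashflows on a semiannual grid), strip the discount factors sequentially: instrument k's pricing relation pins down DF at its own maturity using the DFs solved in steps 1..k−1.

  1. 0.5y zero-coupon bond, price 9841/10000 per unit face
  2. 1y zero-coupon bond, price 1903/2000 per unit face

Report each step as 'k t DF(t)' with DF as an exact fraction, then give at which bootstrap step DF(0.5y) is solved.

step 1 [0.5y] zero: DF = P = 9841/10000 ≈ 0.984100
step 2 [1y] zero: DF = P = 1903/2000 ≈ 0.951500

1 1/2 9841/10000
2 1 1903/2000
DF(0.5y) is solved at step 1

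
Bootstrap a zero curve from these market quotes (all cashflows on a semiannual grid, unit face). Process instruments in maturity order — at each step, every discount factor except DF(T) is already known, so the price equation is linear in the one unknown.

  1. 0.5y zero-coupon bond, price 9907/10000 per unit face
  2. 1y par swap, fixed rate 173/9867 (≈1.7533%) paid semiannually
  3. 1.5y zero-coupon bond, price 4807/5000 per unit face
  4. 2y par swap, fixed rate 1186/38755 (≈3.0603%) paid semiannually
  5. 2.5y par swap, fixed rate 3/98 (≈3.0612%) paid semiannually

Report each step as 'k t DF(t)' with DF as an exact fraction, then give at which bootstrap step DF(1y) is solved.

step 1 [0.5y] zero: DF = P = 9907/10000 ≈ 0.990700
step 2 [1y] swap r/2=173/19734: DF=(1 − 173/19734·(0.990700))/(1+173/19734) = 9827/10000 ≈ 0.982700
step 3 [1.5y] zero: DF = P = 4807/5000 ≈ 0.961400
step 4 [2y] swap r/2=593/38755: DF=(1 − 593/38755·(0.990700+0.982700+0.961400))/(1+593/38755) = 9407/10000 ≈ 0.940700
step 5 [2.5y] swap r/2=3/196: DF=(1 − 3/196·(0.990700+0.982700+0.961400+0.940700))/(1+3/196) = 1853/2000 ≈ 0.926500

1 1/2 9907/10000
2 1 9827/10000
3 3/2 4807/5000
4 2 9407/10000
5 5/2 1853/2000
DF(1y) is solved at step 2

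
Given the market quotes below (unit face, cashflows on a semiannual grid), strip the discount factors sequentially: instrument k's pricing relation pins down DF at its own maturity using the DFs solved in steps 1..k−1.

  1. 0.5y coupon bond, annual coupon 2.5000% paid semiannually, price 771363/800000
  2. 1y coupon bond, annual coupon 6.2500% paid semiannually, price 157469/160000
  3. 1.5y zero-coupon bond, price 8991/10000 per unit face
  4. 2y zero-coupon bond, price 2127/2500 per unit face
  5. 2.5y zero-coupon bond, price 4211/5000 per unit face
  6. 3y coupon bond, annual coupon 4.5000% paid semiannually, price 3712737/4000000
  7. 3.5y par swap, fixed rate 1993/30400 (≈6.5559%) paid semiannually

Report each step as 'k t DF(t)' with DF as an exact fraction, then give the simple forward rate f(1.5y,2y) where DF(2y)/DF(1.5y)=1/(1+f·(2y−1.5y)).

step 1 [0.5y] bond c/2=1/80: DF=(771363/800000 − 1/80·(0))/(1+1/80) = 9523/10000 ≈ 0.952300
step 2 [1y] bond c/2=1/32: DF=(157469/160000 − 1/32·(0.952300))/(1+1/32) = 1851/2000 ≈ 0.925500
step 3 [1.5y] zero: DF = P = 8991/10000 ≈ 0.899100
step 4 [2y] zero: DF = P = 2127/2500 ≈ 0.850800
step 5 [2.5y] zero: DF = P = 4211/5000 ≈ 0.842200
step 6 [3y] bond c/2=9/400: DF=(3712737/4000000 − 9/400·(0.952300+0.925500+0.899100+0.850800+0.842200))/(1+9/400) = 4047/5000 ≈ 0.809400
step 7 [3.5y] swap r/2=1993/60800: DF=(1 − 1993/60800·(0.952300+0.925500+0.899100+0.850800+0.842200+0.809400))/(1+1993/60800) = 8007/10000 ≈ 0.800700

1 1/2 9523/10000
2 1 1851/2000
3 3/2 8991/10000
4 2 2127/2500
5 5/2 4211/5000
6 3 4047/5000
7 7/2 8007/10000
f(1.5y,2y) = ((8991/10000)/(2127/2500) − 1)/(1/2) = 161/1418 ≈ 11.3540%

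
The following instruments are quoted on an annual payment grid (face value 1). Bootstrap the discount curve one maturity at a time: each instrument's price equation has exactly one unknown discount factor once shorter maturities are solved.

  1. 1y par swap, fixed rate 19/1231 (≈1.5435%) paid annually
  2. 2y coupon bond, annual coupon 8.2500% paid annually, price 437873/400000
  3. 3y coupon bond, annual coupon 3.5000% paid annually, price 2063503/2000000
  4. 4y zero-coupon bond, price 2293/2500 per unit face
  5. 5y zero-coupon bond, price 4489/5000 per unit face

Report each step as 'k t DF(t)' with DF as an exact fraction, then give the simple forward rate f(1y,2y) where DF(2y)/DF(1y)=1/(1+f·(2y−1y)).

1 1 1231/1250
2 2 4681/5000
3 3 9319/10000
4 4 2293/2500
5 5 4489/5000
f(1y,2y) = ((1231/1250)/(4681/5000) − 1)/(1) = 243/4681 ≈ 5.1912%

step 1 [1y] swap r/1=19/1231: DF=(1 − 19/1231·(0))/(1+19/1231) = 1231/1250 ≈ 0.984800
step 2 [2y] bond c/1=33/400: DF=(437873/400000 − 33/400·(0.984800))/(1+33/400) = 4681/5000 ≈ 0.936200
step 3 [3y] bond c/1=7/200: DF=(2063503/2000000 − 7/200·(0.984800+0.936200))/(1+7/200) = 9319/10000 ≈ 0.931900
step 4 [4y] zero: DF = P = 2293/2500 ≈ 0.917200
step 5 [5y] zero: DF = P = 4489/5000 ≈ 0.897800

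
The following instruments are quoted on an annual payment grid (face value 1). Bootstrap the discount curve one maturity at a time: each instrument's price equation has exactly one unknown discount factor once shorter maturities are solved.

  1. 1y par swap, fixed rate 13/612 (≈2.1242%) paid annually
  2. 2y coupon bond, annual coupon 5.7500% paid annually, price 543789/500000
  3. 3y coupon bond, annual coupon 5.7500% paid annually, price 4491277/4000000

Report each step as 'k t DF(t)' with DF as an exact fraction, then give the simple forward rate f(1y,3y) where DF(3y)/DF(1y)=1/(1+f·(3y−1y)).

step 1 [1y] swap r/1=13/612: DF=(1 − 13/612·(0))/(1+13/612) = 612/625 ≈ 0.979200
step 2 [2y] bond c/1=23/400: DF=(543789/500000 − 23/400·(0.979200))/(1+23/400) = 1219/1250 ≈ 0.975200
step 3 [3y] bond c/1=23/400: DF=(4491277/4000000 − 23/400·(0.979200+0.975200))/(1+23/400) = 1911/2000 ≈ 0.955500

1 1 612/625
2 2 1219/1250
3 3 1911/2000
f(1y,3y) = ((612/625)/(1911/2000) − 1)/(2) = 79/6370 ≈ 1.2402%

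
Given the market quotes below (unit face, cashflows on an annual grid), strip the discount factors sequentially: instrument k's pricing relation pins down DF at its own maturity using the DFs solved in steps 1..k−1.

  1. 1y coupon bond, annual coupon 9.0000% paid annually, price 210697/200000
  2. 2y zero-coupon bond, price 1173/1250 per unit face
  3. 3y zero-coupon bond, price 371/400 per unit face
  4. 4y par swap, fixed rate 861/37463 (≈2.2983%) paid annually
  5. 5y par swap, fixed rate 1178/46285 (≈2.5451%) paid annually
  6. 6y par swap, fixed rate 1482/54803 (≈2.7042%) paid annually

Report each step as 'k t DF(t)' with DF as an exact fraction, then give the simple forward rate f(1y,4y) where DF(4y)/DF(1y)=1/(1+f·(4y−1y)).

step 1 [1y] bond c/1=9/100: DF=(210697/200000 − 9/100·(0))/(1+9/100) = 1933/2000 ≈ 0.966500
step 2 [2y] zero: DF = P = 1173/1250 ≈ 0.938400
step 3 [3y] zero: DF = P = 371/400 ≈ 0.927500
step 4 [4y] swap r/1=861/37463: DF=(1 − 861/37463·(0.966500+0.938400+0.927500))/(1+861/37463) = 9139/10000 ≈ 0.913900
step 5 [5y] swap r/1=1178/46285: DF=(1 − 1178/46285·(0.966500+0.938400+0.927500+0.913900))/(1+1178/46285) = 4411/5000 ≈ 0.882200
step 6 [6y] swap r/1=1482/54803: DF=(1 − 1482/54803·(0.966500+0.938400+0.927500+0.913900+0.882200))/(1+1482/54803) = 4259/5000 ≈ 0.851800

1 1 1933/2000
2 2 1173/1250
3 3 371/400
4 4 9139/10000
5 5 4411/5000
6 6 4259/5000
f(1y,4y) = ((1933/2000)/(9139/10000) − 1)/(3) = 526/27417 ≈ 1.9185%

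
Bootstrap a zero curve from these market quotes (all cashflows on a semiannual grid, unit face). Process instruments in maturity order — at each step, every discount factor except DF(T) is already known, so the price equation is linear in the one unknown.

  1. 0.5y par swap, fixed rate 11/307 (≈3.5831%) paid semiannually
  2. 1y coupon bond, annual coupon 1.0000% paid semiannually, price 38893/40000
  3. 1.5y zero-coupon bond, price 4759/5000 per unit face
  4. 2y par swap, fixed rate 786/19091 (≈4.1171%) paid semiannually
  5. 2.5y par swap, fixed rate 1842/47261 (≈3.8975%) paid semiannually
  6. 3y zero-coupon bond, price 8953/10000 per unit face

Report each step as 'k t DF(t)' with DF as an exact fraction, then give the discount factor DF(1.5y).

step 1 [0.5y] swap r/2=11/614: DF=(1 − 11/614·(0))/(1+11/614) = 614/625 ≈ 0.982400
step 2 [1y] bond c/2=1/200: DF=(38893/40000 − 1/200·(0.982400))/(1+1/200) = 4813/5000 ≈ 0.962600
step 3 [1.5y] zero: DF = P = 4759/5000 ≈ 0.951800
step 4 [2y] swap r/2=393/19091: DF=(1 − 393/19091·(0.982400+0.962600+0.951800))/(1+393/19091) = 4607/5000 ≈ 0.921400
step 5 [2.5y] swap r/2=921/47261: DF=(1 − 921/47261·(0.982400+0.962600+0.951800+0.921400))/(1+921/47261) = 9079/10000 ≈ 0.907900
step 6 [3y] zero: DF = P = 8953/10000 ≈ 0.895300

1 1/2 614/625
2 1 4813/5000
3 3/2 4759/5000
4 2 4607/5000
5 5/2 9079/10000
6 3 8953/10000
DF(1.5y) = 4759/5000 ≈ 0.951800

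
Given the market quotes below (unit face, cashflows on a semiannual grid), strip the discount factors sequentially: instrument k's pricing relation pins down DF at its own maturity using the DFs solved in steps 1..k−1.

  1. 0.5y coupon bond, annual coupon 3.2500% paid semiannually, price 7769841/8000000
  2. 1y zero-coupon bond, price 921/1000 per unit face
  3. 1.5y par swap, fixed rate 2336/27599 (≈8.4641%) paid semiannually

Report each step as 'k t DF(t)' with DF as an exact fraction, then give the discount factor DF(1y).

step 1 [0.5y] bond c/2=13/800: DF=(7769841/8000000 − 13/800·(0))/(1+13/800) = 9557/10000 ≈ 0.955700
step 2 [1y] zero: DF = P = 921/1000 ≈ 0.921000
step 3 [1.5y] swap r/2=1168/27599: DF=(1 − 1168/27599·(0.955700+0.921000))/(1+1168/27599) = 552/625 ≈ 0.883200

1 1/2 9557/10000
2 1 921/1000
3 3/2 552/625
DF(1y) = 921/1000 ≈ 0.921000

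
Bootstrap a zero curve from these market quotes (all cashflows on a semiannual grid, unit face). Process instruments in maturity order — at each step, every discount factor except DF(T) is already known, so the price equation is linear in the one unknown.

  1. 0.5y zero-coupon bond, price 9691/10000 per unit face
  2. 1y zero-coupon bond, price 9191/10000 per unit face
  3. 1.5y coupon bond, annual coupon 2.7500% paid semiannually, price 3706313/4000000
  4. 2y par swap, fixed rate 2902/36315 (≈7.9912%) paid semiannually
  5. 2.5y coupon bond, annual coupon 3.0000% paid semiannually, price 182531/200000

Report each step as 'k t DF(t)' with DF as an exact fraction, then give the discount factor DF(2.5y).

1 1/2 9691/10000
2 1 9191/10000
3 3/2 2221/2500
4 2 8549/10000
5 5/2 1691/2000
DF(2.5y) = 1691/2000 ≈ 0.845500

step 1 [0.5y] zero: DF = P = 9691/10000 ≈ 0.969100
step 2 [1y] zero: DF = P = 9191/10000 ≈ 0.919100
step 3 [1.5y] bond c/2=11/800: DF=(3706313/4000000 − 11/800·(0.969100+0.919100))/(1+11/800) = 2221/2500 ≈ 0.888400
step 4 [2y] swap r/2=1451/36315: DF=(1 − 1451/36315·(0.969100+0.919100+0.888400))/(1+1451/36315) = 8549/10000 ≈ 0.854900
step 5 [2.5y] bond c/2=3/200: DF=(182531/200000 − 3/200·(0.969100+0.919100+0.888400+0.854900))/(1+3/200) = 1691/2000 ≈ 0.845500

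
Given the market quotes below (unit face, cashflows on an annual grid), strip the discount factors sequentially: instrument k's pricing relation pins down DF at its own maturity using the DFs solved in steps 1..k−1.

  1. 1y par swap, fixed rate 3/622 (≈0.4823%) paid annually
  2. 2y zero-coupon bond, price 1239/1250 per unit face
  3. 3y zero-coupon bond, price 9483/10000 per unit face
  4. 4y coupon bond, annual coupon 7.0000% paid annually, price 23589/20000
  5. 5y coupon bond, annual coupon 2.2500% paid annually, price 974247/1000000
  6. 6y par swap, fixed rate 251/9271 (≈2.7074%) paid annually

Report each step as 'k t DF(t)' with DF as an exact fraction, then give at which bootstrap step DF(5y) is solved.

1 1 622/625
2 2 1239/1250
3 3 9483/10000
4 4 9103/10000
5 5 4341/5000
6 6 4247/5000
DF(5y) is solved at step 5

step 1 [1y] swap r/1=3/622: DF=(1 − 3/622·(0))/(1+3/622) = 622/625 ≈ 0.995200
step 2 [2y] zero: DF = P = 1239/1250 ≈ 0.991200
step 3 [3y] zero: DF = P = 9483/10000 ≈ 0.948300
step 4 [4y] bond c/1=7/100: DF=(23589/20000 − 7/100·(0.995200+0.991200+0.948300))/(1+7/100) = 9103/10000 ≈ 0.910300
step 5 [5y] bond c/1=9/400: DF=(974247/1000000 − 9/400·(0.995200+0.991200+0.948300+0.910300))/(1+9/400) = 4341/5000 ≈ 0.868200
step 6 [6y] swap r/1=251/9271: DF=(1 − 251/9271·(0.995200+0.991200+0.948300+0.910300+0.868200))/(1+251/9271) = 4247/5000 ≈ 0.849400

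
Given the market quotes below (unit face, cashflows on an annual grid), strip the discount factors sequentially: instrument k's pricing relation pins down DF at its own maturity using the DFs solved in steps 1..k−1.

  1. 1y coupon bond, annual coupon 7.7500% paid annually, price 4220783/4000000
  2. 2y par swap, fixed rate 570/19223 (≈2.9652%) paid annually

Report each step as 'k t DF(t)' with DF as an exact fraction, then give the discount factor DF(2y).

step 1 [1y] bond c/1=31/400: DF=(4220783/4000000 − 31/400·(0))/(1+31/400) = 9793/10000 ≈ 0.979300
step 2 [2y] swap r/1=570/19223: DF=(1 − 570/19223·(0.979300))/(1+570/19223) = 943/1000 ≈ 0.943000

1 1 9793/10000
2 2 943/1000
DF(2y) = 943/1000 ≈ 0.943000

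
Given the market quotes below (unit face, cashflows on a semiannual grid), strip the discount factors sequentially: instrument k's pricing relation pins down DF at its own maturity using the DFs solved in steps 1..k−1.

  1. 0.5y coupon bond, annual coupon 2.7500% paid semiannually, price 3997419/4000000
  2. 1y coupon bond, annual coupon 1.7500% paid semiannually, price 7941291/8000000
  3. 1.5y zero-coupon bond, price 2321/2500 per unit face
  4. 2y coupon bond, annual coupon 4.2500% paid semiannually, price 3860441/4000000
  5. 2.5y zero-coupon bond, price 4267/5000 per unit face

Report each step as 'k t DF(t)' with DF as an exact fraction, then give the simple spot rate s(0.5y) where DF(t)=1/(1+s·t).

1 1/2 4929/5000
2 1 1951/2000
3 3/2 2321/2500
4 2 8849/10000
5 5/2 4267/5000
s(0.5y) = (1/(4929/5000) − 1)/(1/2) = 142/4929 ≈ 2.8809%

step 1 [0.5y] bond c/2=11/800: DF=(3997419/4000000 − 11/800·(0))/(1+11/800) = 4929/5000 ≈ 0.985800
step 2 [1y] bond c/2=7/800: DF=(7941291/8000000 − 7/800·(0.985800))/(1+7/800) = 1951/2000 ≈ 0.975500
step 3 [1.5y] zero: DF = P = 2321/2500 ≈ 0.928400
step 4 [2y] bond c/2=17/800: DF=(3860441/4000000 − 17/800·(0.985800+0.975500+0.928400))/(1+17/800) = 8849/10000 ≈ 0.884900
step 5 [2.5y] zero: DF = P = 4267/5000 ≈ 0.853400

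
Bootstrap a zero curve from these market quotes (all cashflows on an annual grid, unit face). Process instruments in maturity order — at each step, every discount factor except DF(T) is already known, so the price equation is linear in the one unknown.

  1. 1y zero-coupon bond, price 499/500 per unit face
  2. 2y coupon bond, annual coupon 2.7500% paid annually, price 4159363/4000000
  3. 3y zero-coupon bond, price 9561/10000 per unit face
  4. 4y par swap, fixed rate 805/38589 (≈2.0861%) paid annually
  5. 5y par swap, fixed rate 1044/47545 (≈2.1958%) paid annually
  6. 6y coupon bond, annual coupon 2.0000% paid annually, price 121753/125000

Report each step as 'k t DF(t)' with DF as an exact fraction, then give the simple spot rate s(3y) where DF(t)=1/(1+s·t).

1 1 499/500
2 2 9853/10000
3 3 9561/10000
4 4 1839/2000
5 5 2239/2500
6 6 8617/10000
s(3y) = (1/(9561/10000) − 1)/(3) = 439/28683 ≈ 1.5305%

step 1 [1y] zero: DF = P = 499/500 ≈ 0.998000
step 2 [2y] bond c/1=11/400: DF=(4159363/4000000 − 11/400·(0.998000))/(1+11/400) = 9853/10000 ≈ 0.985300
step 3 [3y] zero: DF = P = 9561/10000 ≈ 0.956100
step 4 [4y] swap r/1=805/38589: DF=(1 − 805/38589·(0.998000+0.985300+0.956100))/(1+805/38589) = 1839/2000 ≈ 0.919500
step 5 [5y] swap r/1=1044/47545: DF=(1 − 1044/47545·(0.998000+0.985300+0.956100+0.919500))/(1+1044/47545) = 2239/2500 ≈ 0.895600
step 6 [6y] bond c/1=1/50: DF=(121753/125000 − 1/50·(0.998000+0.985300+0.956100+0.919500+0.895600))/(1+1/50) = 8617/10000 ≈ 0.861700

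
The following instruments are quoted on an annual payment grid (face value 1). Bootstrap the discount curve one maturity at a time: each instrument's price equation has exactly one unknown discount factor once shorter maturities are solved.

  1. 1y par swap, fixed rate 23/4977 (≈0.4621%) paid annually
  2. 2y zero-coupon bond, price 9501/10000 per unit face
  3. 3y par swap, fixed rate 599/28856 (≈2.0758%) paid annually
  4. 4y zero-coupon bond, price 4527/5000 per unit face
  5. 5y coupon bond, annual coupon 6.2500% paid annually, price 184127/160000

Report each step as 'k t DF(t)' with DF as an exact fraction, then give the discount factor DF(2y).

1 1 4977/5000
2 2 9501/10000
3 3 9401/10000
4 4 4527/5000
5 5 8601/10000
DF(2y) = 9501/10000 ≈ 0.950100

step 1 [1y] swap r/1=23/4977: DF=(1 − 23/4977·(0))/(1+23/4977) = 4977/5000 ≈ 0.995400
step 2 [2y] zero: DF = P = 9501/10000 ≈ 0.950100
step 3 [3y] swap r/1=599/28856: DF=(1 − 599/28856·(0.995400+0.950100))/(1+599/28856) = 9401/10000 ≈ 0.940100
step 4 [4y] zero: DF = P = 4527/5000 ≈ 0.905400
step 5 [5y] bond c/1=1/16: DF=(184127/160000 − 1/16·(0.995400+0.950100+0.940100+0.905400))/(1+1/16) = 8601/10000 ≈ 0.860100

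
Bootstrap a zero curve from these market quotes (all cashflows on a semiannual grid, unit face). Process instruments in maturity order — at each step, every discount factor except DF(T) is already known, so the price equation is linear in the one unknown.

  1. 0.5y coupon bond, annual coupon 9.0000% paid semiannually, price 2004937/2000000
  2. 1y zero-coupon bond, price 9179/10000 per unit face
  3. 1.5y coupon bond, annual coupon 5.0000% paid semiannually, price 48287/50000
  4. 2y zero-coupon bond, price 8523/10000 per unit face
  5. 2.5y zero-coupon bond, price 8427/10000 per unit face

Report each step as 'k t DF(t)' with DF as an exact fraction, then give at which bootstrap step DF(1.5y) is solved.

1 1/2 9593/10000
2 1 9179/10000
3 3/2 2241/2500
4 2 8523/10000
5 5/2 8427/10000
DF(1.5y) is solved at step 3

step 1 [0.5y] bond c/2=9/200: DF=(2004937/2000000 − 9/200·(0))/(1+9/200) = 9593/10000 ≈ 0.959300
step 2 [1y] zero: DF = P = 9179/10000 ≈ 0.917900
step 3 [1.5y] bond c/2=1/40: DF=(48287/50000 − 1/40·(0.959300+0.917900))/(1+1/40) = 2241/2500 ≈ 0.896400
step 4 [2y] zero: DF = P = 8523/10000 ≈ 0.852300
step 5 [2.5y] zero: DF = P = 8427/10000 ≈ 0.842700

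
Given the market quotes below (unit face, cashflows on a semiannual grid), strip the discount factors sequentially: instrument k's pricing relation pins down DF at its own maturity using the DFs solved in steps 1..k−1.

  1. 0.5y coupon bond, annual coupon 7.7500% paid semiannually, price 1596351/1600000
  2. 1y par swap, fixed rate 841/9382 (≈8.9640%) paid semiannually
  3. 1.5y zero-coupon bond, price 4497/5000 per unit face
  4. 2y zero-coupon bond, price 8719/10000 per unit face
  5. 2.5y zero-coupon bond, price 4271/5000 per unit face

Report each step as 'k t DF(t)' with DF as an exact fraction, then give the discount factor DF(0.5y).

step 1 [0.5y] bond c/2=31/800: DF=(1596351/1600000 − 31/800·(0))/(1+31/800) = 1921/2000 ≈ 0.960500
step 2 [1y] swap r/2=841/18764: DF=(1 − 841/18764·(0.960500))/(1+841/18764) = 9159/10000 ≈ 0.915900
step 3 [1.5y] zero: DF = P = 4497/5000 ≈ 0.899400
step 4 [2y] zero: DF = P = 8719/10000 ≈ 0.871900
step 5 [2.5y] zero: DF = P = 4271/5000 ≈ 0.854200

1 1/2 1921/2000
2 1 9159/10000
3 3/2 4497/5000
4 2 8719/10000
5 5/2 4271/5000
DF(0.5y) = 1921/2000 ≈ 0.960500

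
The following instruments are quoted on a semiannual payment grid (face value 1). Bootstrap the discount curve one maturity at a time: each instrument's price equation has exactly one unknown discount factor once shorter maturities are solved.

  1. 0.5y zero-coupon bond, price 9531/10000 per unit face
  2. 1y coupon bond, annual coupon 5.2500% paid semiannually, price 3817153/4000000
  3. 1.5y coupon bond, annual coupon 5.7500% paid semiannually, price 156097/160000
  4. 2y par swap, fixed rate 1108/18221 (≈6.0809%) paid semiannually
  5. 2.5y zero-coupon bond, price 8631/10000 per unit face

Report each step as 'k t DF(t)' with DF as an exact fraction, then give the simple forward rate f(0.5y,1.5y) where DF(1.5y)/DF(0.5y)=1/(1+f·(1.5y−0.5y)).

1 1/2 9531/10000
2 1 1811/2000
3 3/2 2241/2500
4 2 2223/2500
5 5/2 8631/10000
f(0.5y,1.5y) = ((9531/10000)/(2241/2500) − 1)/(1) = 21/332 ≈ 6.3253%

step 1 [0.5y] zero: DF = P = 9531/10000 ≈ 0.953100
step 2 [1y] bond c/2=21/800: DF=(3817153/4000000 − 21/800·(0.953100))/(1+21/800) = 1811/2000 ≈ 0.905500
step 3 [1.5y] bond c/2=23/800: DF=(156097/160000 − 23/800·(0.953100+0.905500))/(1+23/800) = 2241/2500 ≈ 0.896400
step 4 [2y] swap r/2=554/18221: DF=(1 − 554/18221·(0.953100+0.905500+0.896400))/(1+554/18221) = 2223/2500 ≈ 0.889200
step 5 [2.5y] zero: DF = P = 8631/10000 ≈ 0.863100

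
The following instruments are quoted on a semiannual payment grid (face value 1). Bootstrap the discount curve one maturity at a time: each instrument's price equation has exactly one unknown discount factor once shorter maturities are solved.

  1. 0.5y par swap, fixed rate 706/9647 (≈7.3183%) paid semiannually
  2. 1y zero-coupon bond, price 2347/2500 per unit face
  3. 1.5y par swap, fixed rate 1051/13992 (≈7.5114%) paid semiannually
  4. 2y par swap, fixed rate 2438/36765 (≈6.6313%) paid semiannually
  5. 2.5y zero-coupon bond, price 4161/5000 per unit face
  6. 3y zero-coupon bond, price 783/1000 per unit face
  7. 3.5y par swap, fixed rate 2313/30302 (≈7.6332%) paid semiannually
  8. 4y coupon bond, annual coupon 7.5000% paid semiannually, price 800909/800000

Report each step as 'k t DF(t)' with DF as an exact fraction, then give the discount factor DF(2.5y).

step 1 [0.5y] swap r/2=353/9647: DF=(1 − 353/9647·(0))/(1+353/9647) = 9647/10000 ≈ 0.964700
step 2 [1y] zero: DF = P = 2347/2500 ≈ 0.938800
step 3 [1.5y] swap r/2=1051/27984: DF=(1 − 1051/27984·(0.964700+0.938800))/(1+1051/27984) = 8949/10000 ≈ 0.894900
step 4 [2y] swap r/2=1219/36765: DF=(1 − 1219/36765·(0.964700+0.938800+0.894900))/(1+1219/36765) = 8781/10000 ≈ 0.878100
step 5 [2.5y] zero: DF = P = 4161/5000 ≈ 0.832200
step 6 [3y] zero: DF = P = 783/1000 ≈ 0.783000
step 7 [3.5y] swap r/2=2313/60604: DF=(1 − 2313/60604·(0.964700+0.938800+0.894900+0.878100+0.832200+0.783000))/(1+2313/60604) = 7687/10000 ≈ 0.768700
step 8 [4y] bond c/2=3/80: DF=(800909/800000 − 3/80·(0.964700+0.938800+0.894900+0.878100+0.832200+0.783000+0.768700))/(1+3/80) = 7459/10000 ≈ 0.745900

1 1/2 9647/10000
2 1 2347/2500
3 3/2 8949/10000
4 2 8781/10000
5 5/2 4161/5000
6 3 783/1000
7 7/2 7687/10000
8 4 7459/10000
DF(2.5y) = 4161/5000 ≈ 0.832200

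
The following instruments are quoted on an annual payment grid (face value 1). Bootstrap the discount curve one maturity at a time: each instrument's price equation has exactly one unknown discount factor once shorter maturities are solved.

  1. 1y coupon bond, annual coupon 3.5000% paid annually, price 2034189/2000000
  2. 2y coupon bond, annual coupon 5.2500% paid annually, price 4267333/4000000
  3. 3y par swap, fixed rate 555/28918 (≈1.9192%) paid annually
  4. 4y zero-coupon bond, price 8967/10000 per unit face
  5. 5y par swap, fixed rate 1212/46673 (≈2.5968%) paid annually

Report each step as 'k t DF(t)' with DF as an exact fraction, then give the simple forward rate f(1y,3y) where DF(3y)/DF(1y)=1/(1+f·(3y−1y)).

1 1 9827/10000
2 2 4823/5000
3 3 1889/2000
4 4 8967/10000
5 5 2197/2500
f(1y,3y) = ((9827/10000)/(1889/2000) − 1)/(2) = 191/9445 ≈ 2.0222%

step 1 [1y] bond c/1=7/200: DF=(2034189/2000000 − 7/200·(0))/(1+7/200) = 9827/10000 ≈ 0.982700
step 2 [2y] bond c/1=21/400: DF=(4267333/4000000 − 21/400·(0.982700))/(1+21/400) = 4823/5000 ≈ 0.964600
step 3 [3y] swap r/1=555/28918: DF=(1 − 555/28918·(0.982700+0.964600))/(1+555/28918) = 1889/2000 ≈ 0.944500
step 4 [4y] zero: DF = P = 8967/10000 ≈ 0.896700
step 5 [5y] swap r/1=1212/46673: DF=(1 − 1212/46673·(0.982700+0.964600+0.944500+0.896700))/(1+1212/46673) = 2197/2500 ≈ 0.878800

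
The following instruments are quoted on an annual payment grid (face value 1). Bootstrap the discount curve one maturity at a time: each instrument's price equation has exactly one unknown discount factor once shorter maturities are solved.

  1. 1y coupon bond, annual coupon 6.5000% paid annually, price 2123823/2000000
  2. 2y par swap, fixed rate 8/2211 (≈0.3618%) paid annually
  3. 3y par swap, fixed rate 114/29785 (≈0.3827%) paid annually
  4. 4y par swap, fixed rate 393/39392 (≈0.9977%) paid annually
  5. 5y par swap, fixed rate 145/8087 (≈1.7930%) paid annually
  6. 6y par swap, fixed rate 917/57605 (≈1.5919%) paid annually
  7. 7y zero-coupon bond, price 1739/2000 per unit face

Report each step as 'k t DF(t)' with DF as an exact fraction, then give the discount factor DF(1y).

step 1 [1y] bond c/1=13/200: DF=(2123823/2000000 − 13/200·(0))/(1+13/200) = 9971/10000 ≈ 0.997100
step 2 [2y] swap r/1=8/2211: DF=(1 − 8/2211·(0.997100))/(1+8/2211) = 1241/1250 ≈ 0.992800
step 3 [3y] swap r/1=114/29785: DF=(1 − 114/29785·(0.997100+0.992800))/(1+114/29785) = 4943/5000 ≈ 0.988600
step 4 [4y] swap r/1=393/39392: DF=(1 − 393/39392·(0.997100+0.992800+0.988600))/(1+393/39392) = 9607/10000 ≈ 0.960700
step 5 [5y] swap r/1=145/8087: DF=(1 − 145/8087·(0.997100+0.992800+0.988600+0.960700))/(1+145/8087) = 913/1000 ≈ 0.913000
step 6 [6y] swap r/1=917/57605: DF=(1 − 917/57605·(0.997100+0.992800+0.988600+0.960700+0.913000))/(1+917/57605) = 9083/10000 ≈ 0.908300
step 7 [7y] zero: DF = P = 1739/2000 ≈ 0.869500

1 1 9971/10000
2 2 1241/1250
3 3 4943/5000
4 4 9607/10000
5 5 913/1000
6 6 9083/10000
7 7 1739/2000
DF(1y) = 9971/10000 ≈ 0.997100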